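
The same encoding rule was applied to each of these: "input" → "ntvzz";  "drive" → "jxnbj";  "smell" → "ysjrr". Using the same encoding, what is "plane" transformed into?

The shift depends on letter class: consonant n→t is +6, but vowel i→n is +5. The rule splits by letter class: vowels +5, consonants +6.
On plane: p(cons)+6=v, l(cons)+6=r, a(vowel)+5=f, n(cons)+6=t, e(vowel)+5=j.

vrftj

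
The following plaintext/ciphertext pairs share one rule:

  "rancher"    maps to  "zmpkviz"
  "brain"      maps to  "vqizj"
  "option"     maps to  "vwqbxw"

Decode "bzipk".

chart

The output letters match the input read backwards, each shifted +8: rancher reversed is rehcnar. The word is reversed, then every letter is shifted forward by 8.
Reversing it on bzipk: shift back: b−8=t, z−8=r, i−8=a, p−8=h, k−8=c → trahc; then reverse → chart.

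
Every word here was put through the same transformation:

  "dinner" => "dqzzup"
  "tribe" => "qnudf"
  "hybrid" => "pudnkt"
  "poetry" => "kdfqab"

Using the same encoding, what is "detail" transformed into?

xumfqp

Read the word backwards and shift each letter +12.
On detail: reverse → liated; then shift: l+12=x, i+12=u, a+12=m, t+12=f, e+12=q, d+12=p.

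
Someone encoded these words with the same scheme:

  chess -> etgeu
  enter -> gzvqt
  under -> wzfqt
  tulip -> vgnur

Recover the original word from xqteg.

Shifts by position in chess: pos 0: c→e (+2), pos 1: h→t (+12), pos 2: e→g (+2), pos 3: s→e (+12) — repeating every 2. The shifts repeat in a cycle of length 2: positions 0,1,… shift by +2, +12, then the pattern repeats.
Reversing it on xqteg: x−2=v, q−12=e, t−2=r, e−12=s, g−2=e.

verse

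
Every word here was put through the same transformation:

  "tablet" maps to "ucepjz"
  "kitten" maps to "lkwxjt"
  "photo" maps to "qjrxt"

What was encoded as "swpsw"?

Letter i (0-indexed) is shifted by i+1, so successive shifts are 1, 2, 3, ….
Reversing it on swpsw: s−1=r, w−2=u, p−3=m, s−4=o, w−5=r.

rumor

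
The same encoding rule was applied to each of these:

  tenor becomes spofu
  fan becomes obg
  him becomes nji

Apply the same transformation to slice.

The word is reversed, then every letter is shifted forward by 1.
Applying it to slice: reverse → ecils; then shift: e+1=f, c+1=d, i+1=j, l+1=m, s+1=t.

fdjmt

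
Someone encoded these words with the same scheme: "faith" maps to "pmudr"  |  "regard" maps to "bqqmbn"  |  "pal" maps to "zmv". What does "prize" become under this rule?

The shift depends on letter class: consonant f→p is +10, but vowel a→m is +12. Two shifts are in play — +12 for a/e/i/o/u, +10 for every other letter.
On prize: p(cons)+10=z, r(cons)+10=b, i(vowel)+12=u, z(cons)+10=j, e(vowel)+12=q.

zbujq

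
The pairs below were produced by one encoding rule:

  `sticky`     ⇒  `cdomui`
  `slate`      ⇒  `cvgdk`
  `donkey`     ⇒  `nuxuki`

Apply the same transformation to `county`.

muaxdi

The shift depends on letter class: consonant s→c is +10, but vowel i→o is +6. Two shifts are in play — +6 for a/e/i/o/u, +10 for every other letter.
On county: c(cons)+10=m, o(vowel)+6=u, u(vowel)+6=a, n(cons)+10=x, t(cons)+10=d, y(cons)+10=i.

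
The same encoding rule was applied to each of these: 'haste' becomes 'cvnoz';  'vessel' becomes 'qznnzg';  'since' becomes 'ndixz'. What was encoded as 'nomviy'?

strand

Compare letters: h→c is +21, a→v is +21, s→n is +21 — a constant shift. It's a constant shift of +21 (ROT21).
Undoing it on nomviy: n−21=s, o−21=t, m−21=r, v−21=a, i−21=n, y−21=d.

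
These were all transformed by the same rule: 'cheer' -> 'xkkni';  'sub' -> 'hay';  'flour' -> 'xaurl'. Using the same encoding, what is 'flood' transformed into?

The output letters match the input read backwards, each shifted +6: cheer reversed is reehc. Two steps: reverse the string, then apply a Caesar shift of +6.
Applying it to flood: reverse → doolf; then shift: d+6=j, o+6=u, o+6=u, l+6=r, f+6=l.

juurl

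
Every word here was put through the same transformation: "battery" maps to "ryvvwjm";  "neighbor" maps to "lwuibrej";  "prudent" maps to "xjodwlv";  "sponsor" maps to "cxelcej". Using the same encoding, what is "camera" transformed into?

b(1)→r(17) and a(0)→y(24) fit y≡19x+24 (mod 26); the inverse of 19 mod 26 is 11. Treating letters as 0–25, the rule is x ↦ 19x + 24 (mod 26).
On camera: c(2)→19·2+24≡10=k; a(0)→19·0+24≡24=y; m(12)→19·12+24≡18=s; e(4)→19·4+24≡22=w; r(17)→19·17+24≡9=j; a(0)→19·0+24≡24=y (all mod 26).

kyswjy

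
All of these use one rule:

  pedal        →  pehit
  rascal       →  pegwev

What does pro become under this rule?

svt

The word is reversed, then every letter is shifted forward by 4.
Applying it to pro: reverse → orp; then shift: o+4=s, r+4=v, p+4=t.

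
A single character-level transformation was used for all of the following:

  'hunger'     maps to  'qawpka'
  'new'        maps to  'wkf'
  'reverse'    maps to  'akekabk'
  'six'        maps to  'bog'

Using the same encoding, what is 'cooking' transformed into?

luutowp

The shift depends on letter class: consonant h→q is +9, but vowel u→a is +6. Vowels shift forward by 6 and consonants shift forward by 9.
For cooking: c(cons)+9=l, o(vowel)+6=u, o(vowel)+6=u, k(cons)+9=t, i(vowel)+6=o, n(cons)+9=w, g(cons)+9=p.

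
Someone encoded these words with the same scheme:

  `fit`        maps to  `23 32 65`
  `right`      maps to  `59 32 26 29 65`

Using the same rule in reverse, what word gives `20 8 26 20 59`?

f(#6)→23 and i(#9)→32: differences scale by 3, so n = 3·pos + 5. With a=1..z=26, the number is 3·pos + 5.
Reversing it on 20 8 26 20 59: 20→(20−5)÷3=5=e, 8→(8−5)÷3=1=a, 26→(26−5)÷3=7=g, 20→(20−5)÷3=5=e, 59→(59−5)÷3=18=r.

eager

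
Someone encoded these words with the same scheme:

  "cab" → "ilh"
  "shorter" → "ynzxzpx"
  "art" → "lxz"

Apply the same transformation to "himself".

ntsyprl

The shift depends on letter class: consonant c→i is +6, but vowel a→l is +11. Vowels shift forward by 11 and consonants shift forward by 6.
On himself: h(cons)+6=n, i(vowel)+11=t, m(cons)+6=s, s(cons)+6=y, e(vowel)+11=p, l(cons)+6=r, f(cons)+6=l.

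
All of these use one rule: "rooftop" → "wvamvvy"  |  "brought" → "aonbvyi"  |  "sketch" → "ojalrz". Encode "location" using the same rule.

Two steps: reverse the string, then apply a Caesar shift of +7.
On location: reverse → noitacol; then shift: n+7=u, o+7=v, i+7=p, t+7=a, a+7=h, c+7=j, o+7=v, l+7=s.

uvpahjvs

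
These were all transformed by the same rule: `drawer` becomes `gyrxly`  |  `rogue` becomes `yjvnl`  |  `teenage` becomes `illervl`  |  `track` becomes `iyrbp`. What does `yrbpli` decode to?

This is an affine cipher: with a=0,…,z=25, each position x becomes (5x+17) mod 26.
Undoing it on yrbpli: y(24)→21·(24−17)≡17=r; r(17)→21·(17−17)≡0=a; b(1)→21·(1−17)≡2=c; p(15)→21·(15−17)≡10=k; l(11)→21·(11−17)≡4=e; i(8)→21·(8−17)≡19=t (all mod 26).

racket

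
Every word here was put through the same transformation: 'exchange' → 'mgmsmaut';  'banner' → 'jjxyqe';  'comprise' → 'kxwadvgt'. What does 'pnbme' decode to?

In exchange: e→m is +8, x→g is +9, c→m is +10, h→s is +11 — the shift increases by 1 each position. Each letter shifts forward by (position + 8), i.e. 8, 9, 10, … — the shift grows by one for each successive letter.
Reversing it on pnbme: p−8=h, n−9=e, b−10=r, m−11=b, e−12=s.

herbs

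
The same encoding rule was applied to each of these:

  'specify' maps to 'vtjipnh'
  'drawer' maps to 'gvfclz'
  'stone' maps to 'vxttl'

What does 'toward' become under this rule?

In specify: s→v is +3, p→t is +4, e→j is +5, c→i is +6 — the shift increases by 1 each position. The shift increases by 1 at each position, starting from +3: 3, 4, 5, ….
On toward: t+3=w, o+4=s, w+5=b, a+6=g, r+7=y, d+8=l.

wsbgyl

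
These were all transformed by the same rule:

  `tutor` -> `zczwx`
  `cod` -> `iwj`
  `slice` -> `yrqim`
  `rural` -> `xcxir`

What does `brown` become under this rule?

Vowels shift forward by 8 and consonants shift forward by 6.
Applying it to brown: b(cons)+6=h, r(cons)+6=x, o(vowel)+8=w, w(cons)+6=c, n(cons)+6=t.

hxwct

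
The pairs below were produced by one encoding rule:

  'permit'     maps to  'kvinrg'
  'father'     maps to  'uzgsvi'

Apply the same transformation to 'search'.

hvzixs

Each pair mirrors across the alphabet (p↔k, e↔v, r↔i): positions sum to 25. This is the alphabet-reversal cipher (Atbash): a becomes z, b becomes y, etc.
Applying it to search: s↔h, e↔v, a↔z, r↔i, c↔x, h↔s.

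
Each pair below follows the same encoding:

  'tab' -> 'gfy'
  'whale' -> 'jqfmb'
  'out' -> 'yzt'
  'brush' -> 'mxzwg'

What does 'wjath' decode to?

The output letters match the input read backwards, each shifted +5: tab reversed is bat. The word is reversed, then every letter is shifted forward by 5.
Reversing it on wjath: shift back: w−5=r, j−5=e, a−5=v, t−5=o, h−5=c → revoc; then reverse → cover.

cover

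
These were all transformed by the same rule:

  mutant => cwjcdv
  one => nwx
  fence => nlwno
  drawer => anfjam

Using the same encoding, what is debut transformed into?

The output letters match the input read backwards, each shifted +9: mutant reversed is tnatum. The word is reversed, then every letter is shifted forward by 9.
On debut: reverse → tubed; then shift: t+9=c, u+9=d, b+9=k, e+9=n, d+9=m.

cdknm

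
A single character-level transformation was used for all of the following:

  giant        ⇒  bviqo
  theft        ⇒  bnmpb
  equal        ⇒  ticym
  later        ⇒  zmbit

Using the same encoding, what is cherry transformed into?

gzzmpk

The output letters match the input read backwards, each shifted +8: giant reversed is tnaig. Read the word backwards and shift each letter +8.
For cherry: reverse → yrrehc; then shift: y+8=g, r+8=z, r+8=z, e+8=m, h+8=p, c+8=k.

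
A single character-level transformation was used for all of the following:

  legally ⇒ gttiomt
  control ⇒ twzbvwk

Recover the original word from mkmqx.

The output letters match the input read backwards, each shifted +8: legally reversed is yllagel. Read the word backwards and shift each letter +8.
Undoing it on mkmqx: shift back: m−8=e, k−8=c, m−8=e, q−8=i, x−8=p → eceip; then reverse → piece.

piece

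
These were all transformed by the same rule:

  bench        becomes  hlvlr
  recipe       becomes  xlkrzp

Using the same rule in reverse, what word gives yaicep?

In bench: b→h is +6, e→l is +7, n→v is +8, c→l is +9 — the shift increases by 1 each position. Letter i (0-indexed) is shifted by i+6, so successive shifts are 6, 7, 8, ….
Reversing it on yaicep: y−6=s, a−7=t, i−8=a, c−9=t, e−10=u, p−11=e.

statue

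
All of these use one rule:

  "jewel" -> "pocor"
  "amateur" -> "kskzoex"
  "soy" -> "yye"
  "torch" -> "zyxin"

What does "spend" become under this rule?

yvotj

Vowels shift forward by 10 and consonants shift forward by 6.
Applying it to spend: s(cons)+6=y, p(cons)+6=v, e(vowel)+10=o, n(cons)+6=t, d(cons)+6=j.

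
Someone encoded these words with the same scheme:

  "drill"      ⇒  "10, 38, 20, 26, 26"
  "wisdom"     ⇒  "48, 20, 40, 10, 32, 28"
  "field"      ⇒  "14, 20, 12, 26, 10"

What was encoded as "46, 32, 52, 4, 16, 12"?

voyage

d(#4)→10 and r(#18)→38: differences scale by 2, so n = 2·pos + 2. Each letter becomes 2×(its alphabet position, a=1..z=26) + 2.
Undoing it on 46, 32, 52, 4, 16, 12: 46→(46−2)÷2=22=v, 32→(32−2)÷2=15=o, 52→(52−2)÷2=25=y, 4→(4−2)÷2=1=a, 16→(16−2)÷2=7=g, 12→(12−2)÷2=5=e.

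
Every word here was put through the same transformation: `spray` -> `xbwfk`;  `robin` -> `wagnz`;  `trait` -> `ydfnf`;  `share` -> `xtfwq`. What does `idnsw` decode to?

The shifts repeat in a cycle of length 3: positions 0,1,… shift by +5, +12, +5, then the pattern repeats.
Reversing it on idnsw: i−5=d, d−12=r, n−5=i, s−5=n, w−12=k.

drink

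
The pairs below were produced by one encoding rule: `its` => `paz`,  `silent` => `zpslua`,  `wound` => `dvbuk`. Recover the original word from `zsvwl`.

slope

Compare letters: i→p is +7, t→a is +7, s→z is +7 — a constant shift. It's a constant shift of +7 (ROT7).
Undoing it on zsvwl: z−7=s, s−7=l, v−7=o, w−7=p, l−7=e.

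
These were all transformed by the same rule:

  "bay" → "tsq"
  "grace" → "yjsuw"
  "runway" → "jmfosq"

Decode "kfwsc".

It's a constant shift of +18 (ROT18).
Decoding kfwsc: k−18=s, f−18=n, w−18=e, s−18=a, c−18=k.

sneak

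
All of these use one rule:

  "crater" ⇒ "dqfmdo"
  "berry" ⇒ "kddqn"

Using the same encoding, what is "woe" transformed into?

The output letters match the input read backwards, each shifted +12: crater reversed is retarc. Read the word backwards and shift each letter +12.
Applying it to woe: reverse → eow; then shift: e+12=q, o+12=a, w+12=i.

qai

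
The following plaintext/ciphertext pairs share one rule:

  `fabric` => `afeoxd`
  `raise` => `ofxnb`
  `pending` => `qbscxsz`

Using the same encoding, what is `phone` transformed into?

This is an affine cipher: with a=0,…,z=25, each position x becomes (25x+5) mod 26.
Applying it to phone: p(15)→25·15+5≡16=q; h(7)→25·7+5≡24=y; o(14)→25·14+5≡17=r; n(13)→25·13+5≡18=s; e(4)→25·4+5≡1=b (all mod 26).

qyrsb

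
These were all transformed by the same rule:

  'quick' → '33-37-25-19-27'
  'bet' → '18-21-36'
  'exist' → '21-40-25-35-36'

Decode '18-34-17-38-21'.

q is letter #17 and maps to 33: an offset of 16. Letters become their 1-based position plus 16 (so a→17, b→18, …).
Decoding 18-34-17-38-21: 18→(18−16)÷1=2=b, 34→(34−16)÷1=18=r, 17→(17−16)÷1=1=a, 38→(38−16)÷1=22=v, 21→(21−16)÷1=5=e.

brave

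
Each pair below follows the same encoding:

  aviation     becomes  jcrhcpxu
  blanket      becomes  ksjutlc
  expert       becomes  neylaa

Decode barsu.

still

Shifts by position in aviation: pos 0: a→j (+9), pos 1: v→c (+7), pos 2: i→r (+9), pos 3: a→h (+7) — repeating every 2. A repeating key of period 2 is used — shifts +9, +7 over and over.
Undoing it on barsu: b−9=s, a−7=t, r−9=i, s−7=l, u−9=l.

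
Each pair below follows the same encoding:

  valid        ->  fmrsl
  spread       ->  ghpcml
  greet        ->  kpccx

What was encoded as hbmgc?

phase

v(21)→f(5) and a(0)→m(12) fit y≡17x+12 (mod 26); the inverse of 17 mod 26 is 23. Treating letters as 0–25, the rule is x ↦ 17x + 12 (mod 26).
Decoding hbmgc: h(7)→23·(7−12)≡15=p; b(1)→23·(1−12)≡7=h; m(12)→23·(12−12)≡0=a; g(6)→23·(6−12)≡18=s; c(2)→23·(2−12)≡4=e (all mod 26).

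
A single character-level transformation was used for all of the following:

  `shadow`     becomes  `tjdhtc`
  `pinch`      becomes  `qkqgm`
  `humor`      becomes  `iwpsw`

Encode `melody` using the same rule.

In shadow: s→t is +1, h→j is +2, a→d is +3, d→h is +4 — the shift increases by 1 each position. The shift increases by 1 at each position, starting from +1: 1, 2, 3, ….
Applying it to melody: m+1=n, e+2=g, l+3=o, o+4=s, d+5=i, y+6=e.

ngosie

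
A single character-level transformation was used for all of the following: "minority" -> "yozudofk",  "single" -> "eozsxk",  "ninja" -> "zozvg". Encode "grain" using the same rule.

The shift depends on letter class: consonant m→y is +12, but vowel i→o is +6. Two shifts are in play — +6 for a/e/i/o/u, +12 for every other letter.
Applying it to grain: g(cons)+12=s, r(cons)+12=d, a(vowel)+6=g, i(vowel)+6=o, n(cons)+12=z.

sdgoz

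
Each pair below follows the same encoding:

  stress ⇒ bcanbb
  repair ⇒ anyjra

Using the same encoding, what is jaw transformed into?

Compare letters: s→b is +9, t→c is +9, r→a is +9 — a constant shift. It's a constant shift of +9 (ROT9).
On jaw: j+9=s, a+9=j, w+9=f.

sjf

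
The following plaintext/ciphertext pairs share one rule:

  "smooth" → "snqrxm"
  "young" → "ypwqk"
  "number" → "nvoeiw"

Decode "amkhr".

alien

In smooth: s→s is +0, m→n is +1, o→q is +2, o→r is +3 — the shift increases by 1 each position. The shift increases by 1 at each position, starting from +0: 0, 1, 2, ….
Undoing it on amkhr: a−0=a, m−1=l, k−2=i, h−3=e, r−4=n.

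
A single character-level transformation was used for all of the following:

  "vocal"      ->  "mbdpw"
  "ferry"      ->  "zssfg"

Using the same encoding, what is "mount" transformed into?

The output letters match the input read backwards, each shifted +1: vocal reversed is lacov. Read the word backwards and shift each letter +1.
On mount: reverse → tnuom; then shift: t+1=u, n+1=o, u+1=v, o+1=p, m+1=n.

uovpn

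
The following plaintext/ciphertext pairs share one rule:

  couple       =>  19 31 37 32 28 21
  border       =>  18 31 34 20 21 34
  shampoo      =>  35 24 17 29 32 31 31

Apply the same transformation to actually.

17 19 36 37 17 28 28 41

c is letter #3 and maps to 19: an offset of 16. The number is (letter's place in the alphabet, a=1) + 16.
Applying it to actually: a=1→17, c=3→19, t=20→36, u=21→37, a=1→17, l=12→28, l=12→28, y=25→41.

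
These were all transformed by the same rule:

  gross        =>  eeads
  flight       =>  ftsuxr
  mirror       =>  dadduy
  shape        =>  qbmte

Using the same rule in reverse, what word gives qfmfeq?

estate

The output letters match the input read backwards, each shifted +12: gross reversed is ssorg. Two steps: reverse the string, then apply a Caesar shift of +12.
Decoding qfmfeq: shift back: q−12=e, f−12=t, m−12=a, f−12=t, e−12=s, q−12=e → etatse; then reverse → estate.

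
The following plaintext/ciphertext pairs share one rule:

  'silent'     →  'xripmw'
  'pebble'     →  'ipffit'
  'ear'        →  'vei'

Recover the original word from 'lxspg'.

The output letters match the input read backwards, each shifted +4: silent reversed is tnelis. Two steps: reverse the string, then apply a Caesar shift of +4.
Reversing it on lxspg: shift back: l−4=h, x−4=t, s−4=o, p−4=l, g−4=c → htolc; then reverse → cloth.

cloth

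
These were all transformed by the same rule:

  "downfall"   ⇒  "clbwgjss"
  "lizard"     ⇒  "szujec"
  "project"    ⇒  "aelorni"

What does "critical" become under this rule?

d(3)→c(2) and o(14)→l(11) fit y≡15x+9 (mod 26); the inverse of 15 mod 26 is 7. Treating letters as 0–25, the rule is x ↦ 15x + 9 (mod 26).
Applying it to critical: c(2)→15·2+9≡13=n; r(17)→15·17+9≡4=e; i(8)→15·8+9≡25=z; t(19)→15·19+9≡8=i; i(8)→15·8+9≡25=z; c(2)→15·2+9≡13=n; a(0)→15·0+9≡9=j; l(11)→15·11+9≡18=s (all mod 26).

neziznjs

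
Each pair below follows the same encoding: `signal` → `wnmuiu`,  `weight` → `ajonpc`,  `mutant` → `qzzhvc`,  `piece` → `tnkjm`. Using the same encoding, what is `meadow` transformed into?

In signal: s→w is +4, i→n is +5, g→m is +6, n→u is +7 — the shift increases by 1 each position. Letter i (0-indexed) is shifted by i+4, so successive shifts are 4, 5, 6, ….
On meadow: m+4=q, e+5=j, a+6=g, d+7=k, o+8=w, w+9=f.

qjgkwf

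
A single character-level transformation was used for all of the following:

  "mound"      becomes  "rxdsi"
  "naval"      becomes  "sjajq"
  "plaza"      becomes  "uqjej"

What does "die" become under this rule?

The rule splits by letter class: vowels +9, consonants +5.
On die: d(cons)+5=i, i(vowel)+9=r, e(vowel)+9=n.

irn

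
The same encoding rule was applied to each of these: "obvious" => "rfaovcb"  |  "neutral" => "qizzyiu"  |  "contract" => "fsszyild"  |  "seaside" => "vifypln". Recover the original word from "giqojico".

delicate

In obvious: o→r is +3, b→f is +4, v→a is +5, i→o is +6 — the shift increases by 1 each position. Each letter shifts forward by (position + 3), i.e. 3, 4, 5, … — the shift grows by one for each successive letter.
Reversing it on giqojico: g−3=d, i−4=e, q−5=l, o−6=i, j−7=c, i−8=a, c−9=t, o−10=e.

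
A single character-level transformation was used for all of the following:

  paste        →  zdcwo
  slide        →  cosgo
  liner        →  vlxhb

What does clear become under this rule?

moodb

The shifts repeat in a cycle of length 2: positions 0,1,… shift by +10, +3, then the pattern repeats.
For clear: c+10=m, l+3=o, e+10=o, a+3=d, r+10=b.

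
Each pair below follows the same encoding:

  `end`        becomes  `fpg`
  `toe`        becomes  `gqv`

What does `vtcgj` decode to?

The output letters match the input read backwards, each shifted +2: end reversed is dne. Two steps: reverse the string, then apply a Caesar shift of +2.
Reversing it on vtcgj: shift back: v−2=t, t−2=r, c−2=a, g−2=e, j−2=h → traeh; then reverse → heart.

heart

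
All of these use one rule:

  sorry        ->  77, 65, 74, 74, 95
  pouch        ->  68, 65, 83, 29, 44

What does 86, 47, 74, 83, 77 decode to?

virus

s(#19)→77 and o(#15)→65: differences scale by 3, so n = 3·pos + 20. The formula is n = 3×(alphabet index, a=1) + 20.
Undoing it on 86, 47, 74, 83, 77: 86→(86−20)÷3=22=v, 47→(47−20)÷3=9=i, 74→(74−20)÷3=18=r, 83→(83−20)÷3=21=u, 77→(77−20)÷3=19=s.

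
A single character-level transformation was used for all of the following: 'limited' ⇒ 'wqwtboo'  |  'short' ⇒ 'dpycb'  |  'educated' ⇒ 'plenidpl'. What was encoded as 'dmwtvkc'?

seminar

Shifts by position in limited: pos 0: l→w (+11), pos 1: i→q (+8), pos 2: m→w (+10), pos 3: i→t (+11), pos 4: t→b (+8), pos 5: e→o (+10) — repeating every 3. A repeating key of period 3 is used — shifts +11, +8, +10 over and over.
Decoding dmwtvkc: d−11=s, m−8=e, w−10=m, t−11=i, v−8=n, k−10=a, c−11=r.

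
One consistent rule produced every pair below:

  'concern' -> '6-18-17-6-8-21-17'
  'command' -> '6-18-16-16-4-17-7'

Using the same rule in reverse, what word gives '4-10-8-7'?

Each letter is replaced by its alphabet position (a=1..z=26) + 3.
Undoing it on 4-10-8-7: 4→(4−3)÷1=1=a, 10→(10−3)÷1=7=g, 8→(8−3)÷1=5=e, 7→(7−3)÷1=4=d.

aged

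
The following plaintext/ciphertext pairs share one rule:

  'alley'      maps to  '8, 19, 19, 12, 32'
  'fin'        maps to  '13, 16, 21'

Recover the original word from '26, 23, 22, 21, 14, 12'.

sponge

a is letter #1 and maps to 8: an offset of 7. Letters become their 1-based position plus 7 (so a→8, b→9, …).
Decoding 26, 23, 22, 21, 14, 12: 26→(26−7)÷1=19=s, 23→(23−7)÷1=16=p, 22→(22−7)÷1=15=o, 21→(21−7)÷1=14=n, 14→(14−7)÷1=7=g, 12→(12−7)÷1=5=e.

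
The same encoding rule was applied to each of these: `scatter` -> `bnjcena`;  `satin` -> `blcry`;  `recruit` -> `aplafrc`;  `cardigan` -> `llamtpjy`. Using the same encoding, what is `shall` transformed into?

Shifts by position in scatter: pos 0: s→b (+9), pos 1: c→n (+11), pos 2: a→j (+9), pos 3: t→c (+9), pos 4: t→e (+11), pos 5: e→n (+9) — repeating every 3. It's a Vigenère-style cipher with numeric key [9,11,9]: position i shifts by key[i mod 3].
For shall: s+9=b, h+11=s, a+9=j, l+9=u, l+11=w.

bsjuw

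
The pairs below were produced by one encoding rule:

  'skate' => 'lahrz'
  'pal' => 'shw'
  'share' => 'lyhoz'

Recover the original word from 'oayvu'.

north

Two steps: reverse the string, then apply a Caesar shift of +7.
Reversing it on oayvu: shift back: o−7=h, a−7=t, y−7=r, v−7=o, u−7=n → htron; then reverse → north.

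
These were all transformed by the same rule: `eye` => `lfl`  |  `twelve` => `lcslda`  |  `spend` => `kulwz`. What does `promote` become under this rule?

lavtvyw

The word is reversed, then every letter is shifted forward by 7.
On promote: reverse → etomorp; then shift: e+7=l, t+7=a, o+7=v, m+7=t, o+7=v, r+7=y, p+7=w.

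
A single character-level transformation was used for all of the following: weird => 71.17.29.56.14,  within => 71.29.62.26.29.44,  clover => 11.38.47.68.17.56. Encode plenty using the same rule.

50.38.17.44.62.77

Each letter becomes 3×(its alphabet position, a=1..z=26) + 2.
For plenty: p=16→50, l=12→38, e=5→17, n=14→44, t=20→62, y=25→77.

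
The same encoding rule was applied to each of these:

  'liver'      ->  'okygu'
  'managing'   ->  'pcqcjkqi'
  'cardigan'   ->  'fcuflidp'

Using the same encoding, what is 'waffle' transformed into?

zcihog

A repeating key of period 2 is used — shifts +3, +2 over and over.
For waffle: w+3=z, a+2=c, f+3=i, f+2=h, l+3=o, e+2=g.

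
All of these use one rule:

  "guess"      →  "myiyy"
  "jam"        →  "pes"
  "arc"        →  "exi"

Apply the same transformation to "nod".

Two shifts are in play — +4 for a/e/i/o/u, +6 for every other letter.
Applying it to nod: n(cons)+6=t, o(vowel)+4=s, d(cons)+6=j.

tsj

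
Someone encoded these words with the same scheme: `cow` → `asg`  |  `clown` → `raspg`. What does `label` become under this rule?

The output letters match the input read backwards, each shifted +4: cow reversed is woc. Read the word backwards and shift each letter +4.
For label: reverse → lebal; then shift: l+4=p, e+4=i, b+4=f, a+4=e, l+4=p.

pifep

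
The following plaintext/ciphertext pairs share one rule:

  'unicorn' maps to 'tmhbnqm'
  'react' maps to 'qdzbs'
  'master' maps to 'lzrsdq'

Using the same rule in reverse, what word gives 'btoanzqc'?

Compare letters: u→t is +25, n→m is +25, i→h is +25 — a constant shift. It's a constant shift of +25 (ROT25).
Decoding btoanzqc: b−25=c, t−25=u, o−25=p, a−25=b, n−25=o, z−25=a, q−25=r, c−25=d.

cupboard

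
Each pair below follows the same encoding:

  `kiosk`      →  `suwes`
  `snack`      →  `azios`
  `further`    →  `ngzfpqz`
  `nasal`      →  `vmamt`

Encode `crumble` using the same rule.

kdcyjxm

Shifts by position in kiosk: pos 0: k→s (+8), pos 1: i→u (+12), pos 2: o→w (+8), pos 3: s→e (+12) — repeating every 2. It's a Vigenère-style cipher with numeric key [8,12]: position i shifts by key[i mod 2].
Applying it to crumble: c+8=k, r+12=d, u+8=c, m+12=y, b+8=j, l+12=x, e+8=m.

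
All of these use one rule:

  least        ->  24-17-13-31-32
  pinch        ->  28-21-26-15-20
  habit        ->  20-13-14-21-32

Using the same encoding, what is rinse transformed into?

l is letter #12 and maps to 24: an offset of 12. Letters become their 1-based position plus 12 (so a→13, b→14, …).
On rinse: r=18→30, i=9→21, n=14→26, s=19→31, e=5→17.

30-21-26-31-17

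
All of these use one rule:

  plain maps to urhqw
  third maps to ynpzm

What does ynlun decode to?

In plain: p→u is +5, l→r is +6, a→h is +7, i→q is +8 — the shift increases by 1 each position. Each letter shifts forward by (position + 5), i.e. 5, 6, 7, … — the shift grows by one for each successive letter.
Decoding ynlun: y−5=t, n−6=h, l−7=e, u−8=m, n−9=e.

theme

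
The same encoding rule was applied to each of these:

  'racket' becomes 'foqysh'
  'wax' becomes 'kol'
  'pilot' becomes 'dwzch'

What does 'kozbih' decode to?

Compare letters: r→f is +14, a→o is +14, c→q is +14 — a constant shift. It's a constant shift of +14 (ROT14).
Reversing it on kozbih: k−14=w, o−14=a, z−14=l, b−14=n, i−14=u, h−14=t.

walnut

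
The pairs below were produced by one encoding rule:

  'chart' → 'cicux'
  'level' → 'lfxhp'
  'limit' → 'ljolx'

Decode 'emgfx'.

In chart: c→c is +0, h→i is +1, a→c is +2, r→u is +3 — the shift increases by 1 each position. Each letter shifts forward by its position index (0, 1, 2, …) — the shift grows by one for each successive letter.
Reversing it on emgfx: e−0=e, m−1=l, g−2=e, f−3=c, x−4=t.

elect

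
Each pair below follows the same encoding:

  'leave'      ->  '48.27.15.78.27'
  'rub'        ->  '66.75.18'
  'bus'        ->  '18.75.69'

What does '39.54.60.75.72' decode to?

Each letter becomes 3×(its alphabet position, a=1..z=26) + 12.
Decoding 39.54.60.75.72: 39→(39−12)÷3=9=i, 54→(54−12)÷3=14=n, 60→(60−12)÷3=16=p, 75→(75−12)÷3=21=u, 72→(72−12)÷3=20=t.

input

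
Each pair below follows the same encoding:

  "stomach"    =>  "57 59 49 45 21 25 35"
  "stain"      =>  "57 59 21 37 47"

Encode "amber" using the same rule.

The formula is n = 2×(alphabet index, a=1) + 19.
Applying it to amber: a=1→21, m=13→45, b=2→23, e=5→29, r=18→55.

21 45 23 29 55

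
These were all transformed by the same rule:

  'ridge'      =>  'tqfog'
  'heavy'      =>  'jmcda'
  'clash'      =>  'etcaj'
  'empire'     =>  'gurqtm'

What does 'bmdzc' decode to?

Shifts by position in ridge: pos 0: r→t (+2), pos 1: i→q (+8), pos 2: d→f (+2), pos 3: g→o (+8) — repeating every 2. A repeating key of period 2 is used — shifts +2, +8 over and over.
Decoding bmdzc: b−2=z, m−8=e, d−2=b, z−8=r, c−2=a.

zebra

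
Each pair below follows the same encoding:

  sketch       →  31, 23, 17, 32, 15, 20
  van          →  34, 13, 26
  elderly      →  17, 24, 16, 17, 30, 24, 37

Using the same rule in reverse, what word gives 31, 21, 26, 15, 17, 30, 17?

sincere

s is letter #19 and maps to 31: an offset of 12. The number is (letter's place in the alphabet, a=1) + 12.
Undoing it on 31, 21, 26, 15, 17, 30, 17: 31→(31−12)÷1=19=s, 21→(21−12)÷1=9=i, 26→(26−12)÷1=14=n, 15→(15−12)÷1=3=c, 17→(17−12)÷1=5=e, 30→(30−12)÷1=18=r, 17→(17−12)÷1=5=e.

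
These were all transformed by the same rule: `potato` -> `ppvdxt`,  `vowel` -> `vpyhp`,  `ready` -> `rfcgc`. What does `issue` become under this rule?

Each letter shifts forward by its position index (0, 1, 2, …) — the shift grows by one for each successive letter.
Applying it to issue: i+0=i, s+1=t, s+2=u, u+3=x, e+4=i.

ituxi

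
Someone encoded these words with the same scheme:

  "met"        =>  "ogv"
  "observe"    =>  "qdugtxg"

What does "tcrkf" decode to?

Compare letters: m→o is +2, e→g is +2, t→v is +2 — a constant shift. Each letter is shifted forward by 2 in the alphabet (a Caesar shift of +2).
Reversing it on tcrkf: t−2=r, c−2=a, r−2=p, k−2=i, f−2=d.

rapid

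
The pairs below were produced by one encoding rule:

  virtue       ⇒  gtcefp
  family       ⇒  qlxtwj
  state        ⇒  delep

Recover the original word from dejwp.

Compare letters: v→g is +11, i→t is +11, r→c is +11 — a constant shift. It's a constant shift of +11 (ROT11).
Undoing it on dejwp: d−11=s, e−11=t, j−11=y, w−11=l, p−11=e.

style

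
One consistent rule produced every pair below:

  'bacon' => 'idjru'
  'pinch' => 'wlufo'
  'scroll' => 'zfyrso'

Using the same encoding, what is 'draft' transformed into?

kuhia

Shifts by position in bacon: pos 0: b→i (+7), pos 1: a→d (+3), pos 2: c→j (+7), pos 3: o→r (+3) — repeating every 2. It's a Vigenère-style cipher with numeric key [7,3]: position i shifts by key[i mod 2].
On draft: d+7=k, r+3=u, a+7=h, f+3=i, t+7=a.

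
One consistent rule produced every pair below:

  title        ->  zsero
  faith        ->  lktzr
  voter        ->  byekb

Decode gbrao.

argue

Shifts by position in title: pos 0: t→z (+6), pos 1: i→s (+10), pos 2: t→e (+11), pos 3: l→r (+6), pos 4: e→o (+10) — repeating every 3. The shifts repeat in a cycle of length 3: positions 0,1,… shift by +6, +10, +11, then the pattern repeats.
Reversing it on gbrao: g−6=a, b−10=r, r−11=g, a−6=u, o−10=e.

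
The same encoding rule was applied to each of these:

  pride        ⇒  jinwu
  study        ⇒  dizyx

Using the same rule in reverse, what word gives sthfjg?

beacon

Read the word backwards and shift each letter +5.
Decoding sthfjg: shift back: s−5=n, t−5=o, h−5=c, f−5=a, j−5=e, g−5=b → nocaeb; then reverse → beacon.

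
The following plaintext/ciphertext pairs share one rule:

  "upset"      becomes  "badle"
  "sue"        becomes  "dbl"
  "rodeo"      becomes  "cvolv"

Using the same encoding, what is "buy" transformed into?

The shift depends on letter class: consonant p→a is +11, but vowel u→b is +7. The rule splits by letter class: vowels +7, consonants +11.
On buy: b(cons)+11=m, u(vowel)+7=b, y(cons)+11=j.

mbj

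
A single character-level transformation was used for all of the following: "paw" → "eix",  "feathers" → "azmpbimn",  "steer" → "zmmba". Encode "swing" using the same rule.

ovqea

The output letters match the input read backwards, each shifted +8: paw reversed is wap. The word is reversed, then every letter is shifted forward by 8.
Applying it to swing: reverse → gniws; then shift: g+8=o, n+8=v, i+8=q, w+8=e, s+8=a.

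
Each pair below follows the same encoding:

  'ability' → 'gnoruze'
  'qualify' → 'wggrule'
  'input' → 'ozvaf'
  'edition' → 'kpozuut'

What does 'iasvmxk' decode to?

Shifts by position in ability: pos 0: a→g (+6), pos 1: b→n (+12), pos 2: i→o (+6), pos 3: l→r (+6), pos 4: i→u (+12), pos 5: t→z (+6) — repeating every 3. It's a Vigenère-style cipher with numeric key [6,12,6]: position i shifts by key[i mod 3].
Reversing it on iasvmxk: i−6=c, a−12=o, s−6=m, v−6=p, m−12=a, x−6=r, k−6=e.

compare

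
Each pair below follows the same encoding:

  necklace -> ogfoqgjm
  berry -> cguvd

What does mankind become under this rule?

ncqontk

In necklace: n→o is +1, e→g is +2, c→f is +3, k→o is +4 — the shift increases by 1 each position. Each letter shifts forward by (position + 1), i.e. 1, 2, 3, … — the shift grows by one for each successive letter.
On mankind: m+1=n, a+2=c, n+3=q, k+4=o, i+5=n, n+6=t, d+7=k.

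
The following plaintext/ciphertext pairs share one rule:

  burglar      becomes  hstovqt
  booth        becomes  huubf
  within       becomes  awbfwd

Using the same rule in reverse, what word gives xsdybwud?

Each letter's alphabet position (a=0..z=25) is mapped through 17·x+16 mod 26 — an affine cipher.
Reversing it on xsdybwud: x(23)→23·(23−16)≡5=f; s(18)→23·(18−16)≡20=u; d(3)→23·(3−16)≡13=n; y(24)→23·(24−16)≡2=c; b(1)→23·(1−16)≡19=t; w(22)→23·(22−16)≡8=i; u(20)→23·(20−16)≡14=o; d(3)→23·(3−16)≡13=n (all mod 26).

function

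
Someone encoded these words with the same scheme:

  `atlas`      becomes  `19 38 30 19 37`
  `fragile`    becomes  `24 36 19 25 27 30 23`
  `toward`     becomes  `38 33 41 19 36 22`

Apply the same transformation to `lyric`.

a is letter #1 and maps to 19: an offset of 18. The number is (letter's place in the alphabet, a=1) + 18.
Applying it to lyric: l=12→30, y=25→43, r=18→36, i=9→27, c=3→21.

30 43 36 27 21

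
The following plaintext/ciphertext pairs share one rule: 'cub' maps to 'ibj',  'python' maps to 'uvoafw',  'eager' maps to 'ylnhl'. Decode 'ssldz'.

The output letters match the input read backwards, each shifted +7: cub reversed is buc. Read the word backwards and shift each letter +7.
Decoding ssldz: shift back: s−7=l, s−7=l, l−7=e, d−7=w, z−7=s → llews; then reverse → swell.

swell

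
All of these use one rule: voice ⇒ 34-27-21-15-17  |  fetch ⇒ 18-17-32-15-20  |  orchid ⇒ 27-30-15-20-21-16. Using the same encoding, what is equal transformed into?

v is letter #22 and maps to 34: an offset of 12. Letters become their 1-based position plus 12 (so a→13, b→14, …).
Applying it to equal: e=5→17, q=17→29, u=21→33, a=1→13, l=12→24.

17-29-33-13-24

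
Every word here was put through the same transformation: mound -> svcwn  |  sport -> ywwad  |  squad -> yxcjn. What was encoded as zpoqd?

Each letter shifts forward by (position + 6), i.e. 6, 7, 8, … — the shift grows by one for each successive letter.
Reversing it on zpoqd: z−6=t, p−7=i, o−8=g, q−9=h, d−10=t.

tight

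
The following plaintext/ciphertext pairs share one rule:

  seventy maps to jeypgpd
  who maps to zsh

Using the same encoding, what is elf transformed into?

The output letters match the input read backwards, each shifted +11: seventy reversed is ytneves. Read the word backwards and shift each letter +11.
For elf: reverse → fle; then shift: f+11=q, l+11=w, e+11=p.

qwp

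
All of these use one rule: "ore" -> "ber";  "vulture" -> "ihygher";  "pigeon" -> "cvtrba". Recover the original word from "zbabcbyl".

Each letter is shifted forward by 13 in the alphabet (a Caesar shift of +13).
Undoing it on zbabcbyl: z−13=m, b−13=o, a−13=n, b−13=o, c−13=p, b−13=o, y−13=l, l−13=y.

monopoly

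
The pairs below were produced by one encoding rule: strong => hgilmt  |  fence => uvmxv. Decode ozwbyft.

Each pair mirrors across the alphabet (s↔h, t↔g, r↔i): positions sum to 25. This is the alphabet-reversal cipher (Atbash): a becomes z, b becomes y, etc.
Decoding ozwbyft: o↔l, z↔a, w↔d, b↔y, y↔b, f↔u, t↔g.

ladybug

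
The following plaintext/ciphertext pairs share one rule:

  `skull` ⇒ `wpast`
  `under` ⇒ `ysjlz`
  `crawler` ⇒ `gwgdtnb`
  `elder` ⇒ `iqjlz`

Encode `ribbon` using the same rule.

In skull: s→w is +4, k→p is +5, u→a is +6, l→s is +7 — the shift increases by 1 each position. The shift increases by 1 at each position, starting from +4: 4, 5, 6, ….
On ribbon: r+4=v, i+5=n, b+6=h, b+7=i, o+8=w, n+9=w.

vnhiww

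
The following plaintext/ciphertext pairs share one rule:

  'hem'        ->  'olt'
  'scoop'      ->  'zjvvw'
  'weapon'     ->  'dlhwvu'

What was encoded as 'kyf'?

dry

Compare letters: h→o is +7, e→l is +7, m→t is +7 — a constant shift. It's a constant shift of +7 (ROT7).
Undoing it on kyf: k−7=d, y−7=r, f−7=y.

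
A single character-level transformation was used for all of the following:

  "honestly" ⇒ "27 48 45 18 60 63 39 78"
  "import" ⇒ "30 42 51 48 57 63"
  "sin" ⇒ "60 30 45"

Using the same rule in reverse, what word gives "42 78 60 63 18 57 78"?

h(#8)→27 and o(#15)→48: differences scale by 3, so n = 3·pos + 3. The formula is n = 3×(alphabet index, a=1) + 3.
Undoing it on 42 78 60 63 18 57 78: 42→(42−3)÷3=13=m, 78→(78−3)÷3=25=y, 60→(60−3)÷3=19=s, 63→(63−3)÷3=20=t, 18→(18−3)÷3=5=e, 57→(57−3)÷3=18=r, 78→(78−3)÷3=25=y.

mystery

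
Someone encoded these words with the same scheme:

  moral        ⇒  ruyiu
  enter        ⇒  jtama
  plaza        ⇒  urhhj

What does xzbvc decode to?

stunt

The shift increases by 1 at each position, starting from +5: 5, 6, 7, ….
Reversing it on xzbvc: x−5=s, z−6=t, b−7=u, v−8=n, c−9=t.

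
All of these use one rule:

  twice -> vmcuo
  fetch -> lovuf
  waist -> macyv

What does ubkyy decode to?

t(19)→v(21) and w(22)→m(12) fit y≡23x+0 (mod 26); the inverse of 23 mod 26 is 17. Each letter's alphabet position (a=0..z=25) is mapped through 23·x+0 mod 26 — an affine cipher.
Reversing it on ubkyy: u(20)→17·(20−0)≡2=c; b(1)→17·(1−0)≡17=r; k(10)→17·(10−0)≡14=o; y(24)→17·(24−0)≡18=s; y(24)→17·(24−0)≡18=s (all mod 26).

cross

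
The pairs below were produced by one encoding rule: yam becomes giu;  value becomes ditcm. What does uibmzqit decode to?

Compare letters: y→g is +8, a→i is +8, m→u is +8 — a constant shift. It's a constant shift of +8 (ROT8).
Reversing it on uibmzqit: u−8=m, i−8=a, b−8=t, m−8=e, z−8=r, q−8=i, i−8=a, t−8=l.

material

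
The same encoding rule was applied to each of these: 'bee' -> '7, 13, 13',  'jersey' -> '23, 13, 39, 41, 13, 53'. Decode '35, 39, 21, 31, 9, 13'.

prince

b(#2)→7 and e(#5)→13: differences scale by 2, so n = 2·pos + 3. Each letter becomes 2×(its alphabet position, a=1..z=26) + 3.
Decoding 35, 39, 21, 31, 9, 13: 35→(35−3)÷2=16=p, 39→(39−3)÷2=18=r, 21→(21−3)÷2=9=i, 31→(31−3)÷2=14=n, 9→(9−3)÷2=3=c, 13→(13−3)÷2=5=e.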